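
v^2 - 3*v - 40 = (v - 8)*(v + 5)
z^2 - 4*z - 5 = (z - 5)*(z + 1)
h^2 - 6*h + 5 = (h - 5)*(h - 1)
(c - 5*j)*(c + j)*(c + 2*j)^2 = c^4 - 17*c^2*j^2 - 36*c*j^3 - 20*j^4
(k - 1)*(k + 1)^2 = k^3 + k^2 - k - 1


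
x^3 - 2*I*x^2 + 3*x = x*(x - 3*I)*(x + I)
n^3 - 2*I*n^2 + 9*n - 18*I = (n - 3*I)*(n - 2*I)*(n + 3*I)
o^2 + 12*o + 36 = (o + 6)^2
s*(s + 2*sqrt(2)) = s^2 + 2*sqrt(2)*s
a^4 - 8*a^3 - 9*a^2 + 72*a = a*(a - 8)*(a - 3)*(a + 3)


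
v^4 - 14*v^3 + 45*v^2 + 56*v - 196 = (v - 7)^2*(v - 2)*(v + 2)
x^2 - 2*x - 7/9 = (x - 7/3)*(x + 1/3)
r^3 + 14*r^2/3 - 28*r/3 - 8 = (r - 2)*(r + 2/3)*(r + 6)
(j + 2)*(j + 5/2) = j^2 + 9*j/2 + 5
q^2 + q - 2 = (q - 1)*(q + 2)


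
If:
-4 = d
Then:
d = -4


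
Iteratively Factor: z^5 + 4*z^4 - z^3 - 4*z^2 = (z)*(z^4 + 4*z^3 - z^2 - 4*z) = z*(z + 1)*(z^3 + 3*z^2 - 4*z) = z*(z - 1)*(z + 1)*(z^2 + 4*z) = z*(z - 1)*(z + 1)*(z + 4)*(z)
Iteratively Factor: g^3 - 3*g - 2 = (g - 2)*(g^2 + 2*g + 1) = (g - 2)*(g + 1)*(g + 1)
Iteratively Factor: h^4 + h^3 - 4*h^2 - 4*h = (h)*(h^3 + h^2 - 4*h - 4) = h*(h + 2)*(h^2 - h - 2) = h*(h - 2)*(h + 2)*(h + 1)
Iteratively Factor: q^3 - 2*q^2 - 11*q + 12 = (q - 1)*(q^2 - q - 12) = (q - 1)*(q + 3)*(q - 4)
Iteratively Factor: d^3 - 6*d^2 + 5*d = (d - 5)*(d^2 - d) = d*(d - 5)*(d - 1)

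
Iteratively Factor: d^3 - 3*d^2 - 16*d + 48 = (d - 4)*(d^2 + d - 12) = (d - 4)*(d - 3)*(d + 4)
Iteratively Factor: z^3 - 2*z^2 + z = (z)*(z^2 - 2*z + 1) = z*(z - 1)*(z - 1)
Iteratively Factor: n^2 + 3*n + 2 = (n + 1)*(n + 2)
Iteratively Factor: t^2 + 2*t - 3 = (t - 1)*(t + 3)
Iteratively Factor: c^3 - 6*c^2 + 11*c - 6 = (c - 1)*(c^2 - 5*c + 6) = (c - 2)*(c - 1)*(c - 3)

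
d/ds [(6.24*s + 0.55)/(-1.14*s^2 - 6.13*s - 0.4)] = (7.1136*s^2 + 1.254*s + 0.8755)/(1.2996*s^4 + 13.9764*s^3 + 38.4889*s^2 + 4.904*s + 0.16)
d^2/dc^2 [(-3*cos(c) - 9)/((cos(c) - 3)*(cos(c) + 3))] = 3*(cos(c)^2 + 3*cos(c) - 2)/(cos(c) - 3)^3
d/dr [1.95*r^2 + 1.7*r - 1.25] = 3.9*r + 1.7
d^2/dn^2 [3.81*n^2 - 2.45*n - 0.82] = 7.62000000000000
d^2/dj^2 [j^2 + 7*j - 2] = 2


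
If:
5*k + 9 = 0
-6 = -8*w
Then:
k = -9/5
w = 3/4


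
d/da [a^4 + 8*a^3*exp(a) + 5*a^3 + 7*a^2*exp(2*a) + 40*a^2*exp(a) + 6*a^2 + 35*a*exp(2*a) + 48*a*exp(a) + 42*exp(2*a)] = 8*a^3*exp(a) + 4*a^3 + 14*a^2*exp(2*a) + 64*a^2*exp(a) + 15*a^2 + 84*a*exp(2*a) + 128*a*exp(a) + 12*a + 119*exp(2*a) + 48*exp(a)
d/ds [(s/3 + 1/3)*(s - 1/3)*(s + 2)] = s^2 + 16*s/9 + 1/3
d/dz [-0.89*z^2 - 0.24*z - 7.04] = -1.78*z - 0.24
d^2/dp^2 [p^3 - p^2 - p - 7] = 6*p - 2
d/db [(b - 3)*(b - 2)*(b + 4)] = 3*b^2 - 2*b - 14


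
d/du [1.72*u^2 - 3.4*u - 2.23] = 3.44*u - 3.4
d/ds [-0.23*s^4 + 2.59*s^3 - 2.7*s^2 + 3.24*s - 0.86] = -0.92*s^3 + 7.77*s^2 - 5.4*s + 3.24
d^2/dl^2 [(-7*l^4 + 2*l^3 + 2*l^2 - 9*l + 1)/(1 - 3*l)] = 2*(189*l^4 - 186*l^3 + 60*l^2 - 6*l + 16)/(27*l^3 - 27*l^2 + 9*l - 1)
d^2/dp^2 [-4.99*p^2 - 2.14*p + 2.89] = -9.98000000000000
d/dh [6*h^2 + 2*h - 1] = 12*h + 2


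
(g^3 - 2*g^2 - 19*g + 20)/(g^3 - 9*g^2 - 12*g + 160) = (g - 1)/(g - 8)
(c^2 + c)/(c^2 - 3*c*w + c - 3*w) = c/(c - 3*w)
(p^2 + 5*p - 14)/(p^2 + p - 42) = (p - 2)/(p - 6)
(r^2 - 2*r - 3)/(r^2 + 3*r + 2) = (r - 3)/(r + 2)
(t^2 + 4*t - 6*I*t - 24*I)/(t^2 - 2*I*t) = (t^2 + 4*t - 6*I*t - 24*I)/(t*(t - 2*I))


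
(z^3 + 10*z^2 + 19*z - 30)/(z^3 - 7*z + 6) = (z^2 + 11*z + 30)/(z^2 + z - 6)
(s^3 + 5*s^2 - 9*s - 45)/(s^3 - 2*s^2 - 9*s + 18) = (s + 5)/(s - 2)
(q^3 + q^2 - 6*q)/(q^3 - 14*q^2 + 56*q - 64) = q*(q + 3)/(q^2 - 12*q + 32)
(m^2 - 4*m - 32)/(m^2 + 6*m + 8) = (m - 8)/(m + 2)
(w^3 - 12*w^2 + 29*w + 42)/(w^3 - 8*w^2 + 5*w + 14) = (w - 6)/(w - 2)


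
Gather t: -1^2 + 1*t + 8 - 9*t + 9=16 - 8*t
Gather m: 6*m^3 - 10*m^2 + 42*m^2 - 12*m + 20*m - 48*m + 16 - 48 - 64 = 6*m^3 + 32*m^2 - 40*m - 96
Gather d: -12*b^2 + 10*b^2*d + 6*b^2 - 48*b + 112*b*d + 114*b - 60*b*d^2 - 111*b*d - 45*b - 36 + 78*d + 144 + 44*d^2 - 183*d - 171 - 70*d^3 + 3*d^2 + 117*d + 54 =-6*b^2 + 21*b - 70*d^3 + d^2*(47 - 60*b) + d*(10*b^2 + b + 12) - 9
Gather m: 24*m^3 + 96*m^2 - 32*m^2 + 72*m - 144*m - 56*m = 24*m^3 + 64*m^2 - 128*m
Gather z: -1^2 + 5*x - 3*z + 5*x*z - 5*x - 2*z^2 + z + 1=-2*z^2 + z*(5*x - 2)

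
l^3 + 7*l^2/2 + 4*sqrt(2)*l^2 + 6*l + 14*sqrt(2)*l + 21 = (l + 7/2)*(l + sqrt(2))*(l + 3*sqrt(2))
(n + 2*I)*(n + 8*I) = n^2 + 10*I*n - 16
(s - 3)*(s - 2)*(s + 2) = s^3 - 3*s^2 - 4*s + 12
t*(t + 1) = t^2 + t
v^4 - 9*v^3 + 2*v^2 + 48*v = v*(v - 8)*(v - 3)*(v + 2)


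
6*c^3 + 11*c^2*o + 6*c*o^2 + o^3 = (c + o)*(2*c + o)*(3*c + o)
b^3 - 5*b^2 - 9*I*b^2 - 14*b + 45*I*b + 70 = (b - 5)*(b - 7*I)*(b - 2*I)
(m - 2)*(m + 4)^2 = m^3 + 6*m^2 - 32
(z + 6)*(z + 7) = z^2 + 13*z + 42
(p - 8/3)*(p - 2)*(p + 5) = p^3 + p^2/3 - 18*p + 80/3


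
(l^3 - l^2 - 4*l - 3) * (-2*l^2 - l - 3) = -2*l^5 + l^4 + 6*l^3 + 13*l^2 + 15*l + 9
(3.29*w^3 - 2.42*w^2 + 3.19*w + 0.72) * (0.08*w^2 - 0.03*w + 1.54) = 0.2632*w^5 - 0.2923*w^4 + 5.3944*w^3 - 3.7649*w^2 + 4.891*w + 1.1088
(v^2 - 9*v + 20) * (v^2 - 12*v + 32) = v^4 - 21*v^3 + 160*v^2 - 528*v + 640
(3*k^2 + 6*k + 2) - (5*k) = 3*k^2 + k + 2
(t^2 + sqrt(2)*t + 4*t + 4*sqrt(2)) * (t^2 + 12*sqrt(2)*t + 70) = t^4 + 4*t^3 + 13*sqrt(2)*t^3 + 52*sqrt(2)*t^2 + 94*t^2 + 70*sqrt(2)*t + 376*t + 280*sqrt(2)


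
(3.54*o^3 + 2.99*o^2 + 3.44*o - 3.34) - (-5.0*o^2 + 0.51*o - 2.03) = 3.54*o^3 + 7.99*o^2 + 2.93*o - 1.31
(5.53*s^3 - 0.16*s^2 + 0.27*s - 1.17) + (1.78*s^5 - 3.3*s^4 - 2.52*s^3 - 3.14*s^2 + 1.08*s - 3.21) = 1.78*s^5 - 3.3*s^4 + 3.01*s^3 - 3.3*s^2 + 1.35*s - 4.38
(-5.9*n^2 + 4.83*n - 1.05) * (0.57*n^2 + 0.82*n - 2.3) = -3.363*n^4 - 2.0849*n^3 + 16.9321*n^2 - 11.97*n + 2.415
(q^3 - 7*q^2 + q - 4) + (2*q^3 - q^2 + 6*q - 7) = 3*q^3 - 8*q^2 + 7*q - 11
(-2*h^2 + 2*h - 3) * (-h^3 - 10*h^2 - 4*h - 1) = 2*h^5 + 18*h^4 - 9*h^3 + 24*h^2 + 10*h + 3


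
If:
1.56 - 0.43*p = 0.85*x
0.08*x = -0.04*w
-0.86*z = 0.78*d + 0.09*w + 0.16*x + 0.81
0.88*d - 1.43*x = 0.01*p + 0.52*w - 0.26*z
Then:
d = -1.15494648737651*z - 1.10853457738749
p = 4.03831641053787*z + 9.03004939626784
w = 4.08582601536773*z + 5.46569703622393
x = -2.04291300768386*z - 2.73284851811197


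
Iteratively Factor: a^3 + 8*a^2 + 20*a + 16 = (a + 4)*(a^2 + 4*a + 4) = (a + 2)*(a + 4)*(a + 2)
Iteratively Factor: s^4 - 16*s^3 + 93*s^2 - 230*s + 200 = (s - 2)*(s^3 - 14*s^2 + 65*s - 100) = (s - 4)*(s - 2)*(s^2 - 10*s + 25) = (s - 5)*(s - 4)*(s - 2)*(s - 5)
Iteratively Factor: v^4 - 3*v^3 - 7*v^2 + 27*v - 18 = (v - 3)*(v^3 - 7*v + 6) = (v - 3)*(v - 2)*(v^2 + 2*v - 3) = (v - 3)*(v - 2)*(v + 3)*(v - 1)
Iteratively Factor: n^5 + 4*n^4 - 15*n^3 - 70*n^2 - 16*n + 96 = (n - 1)*(n^4 + 5*n^3 - 10*n^2 - 80*n - 96) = (n - 1)*(n + 3)*(n^3 + 2*n^2 - 16*n - 32) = (n - 1)*(n + 3)*(n + 4)*(n^2 - 2*n - 8) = (n - 1)*(n + 2)*(n + 3)*(n + 4)*(n - 4)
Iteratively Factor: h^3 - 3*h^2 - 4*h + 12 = (h - 2)*(h^2 - h - 6) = (h - 2)*(h + 2)*(h - 3)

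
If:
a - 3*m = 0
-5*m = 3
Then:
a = -9/5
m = -3/5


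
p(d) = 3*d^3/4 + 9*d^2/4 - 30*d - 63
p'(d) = 9*d^2/4 + 9*d/2 - 30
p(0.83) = -85.92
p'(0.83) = -24.71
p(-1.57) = -13.26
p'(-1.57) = -31.52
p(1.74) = -104.44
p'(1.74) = -15.36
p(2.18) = -109.94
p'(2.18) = -9.50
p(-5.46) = 45.80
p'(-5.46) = 12.51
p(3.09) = -112.09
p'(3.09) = 5.39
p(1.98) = -107.76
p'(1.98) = -12.27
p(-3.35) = 34.55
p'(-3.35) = -19.82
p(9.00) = 396.00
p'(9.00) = 192.75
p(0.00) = -63.00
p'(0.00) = -30.00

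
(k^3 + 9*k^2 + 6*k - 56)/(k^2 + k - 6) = (k^2 + 11*k + 28)/(k + 3)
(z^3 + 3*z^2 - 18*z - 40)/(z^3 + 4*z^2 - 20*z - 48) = (z + 5)/(z + 6)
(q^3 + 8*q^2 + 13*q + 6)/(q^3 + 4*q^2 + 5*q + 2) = (q + 6)/(q + 2)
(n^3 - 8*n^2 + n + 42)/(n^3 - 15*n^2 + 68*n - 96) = (n^2 - 5*n - 14)/(n^2 - 12*n + 32)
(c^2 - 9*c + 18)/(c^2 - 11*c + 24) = (c - 6)/(c - 8)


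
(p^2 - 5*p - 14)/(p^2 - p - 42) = (p + 2)/(p + 6)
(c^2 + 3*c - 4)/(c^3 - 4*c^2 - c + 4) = (c + 4)/(c^2 - 3*c - 4)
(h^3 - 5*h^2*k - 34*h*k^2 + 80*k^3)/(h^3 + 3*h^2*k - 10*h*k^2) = (h - 8*k)/h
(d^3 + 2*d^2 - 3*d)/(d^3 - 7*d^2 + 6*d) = (d + 3)/(d - 6)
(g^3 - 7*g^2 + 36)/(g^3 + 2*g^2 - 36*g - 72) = (g - 3)/(g + 6)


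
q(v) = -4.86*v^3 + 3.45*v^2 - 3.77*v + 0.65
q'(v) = -14.58*v^2 + 6.9*v - 3.77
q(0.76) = -2.36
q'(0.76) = -6.95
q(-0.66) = 6.04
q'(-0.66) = -14.68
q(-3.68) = 303.45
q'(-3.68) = -226.61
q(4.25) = -326.14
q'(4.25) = -237.80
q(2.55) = -67.12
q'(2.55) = -80.98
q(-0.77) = 7.82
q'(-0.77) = -17.73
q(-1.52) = 31.42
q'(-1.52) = -47.94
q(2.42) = -57.15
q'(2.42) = -72.46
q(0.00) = 0.65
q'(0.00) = -3.77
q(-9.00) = 3856.97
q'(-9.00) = -1246.85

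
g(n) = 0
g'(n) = 0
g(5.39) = 0.00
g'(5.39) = 0.00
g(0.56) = 0.00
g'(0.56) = 0.00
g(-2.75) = 0.00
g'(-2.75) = 0.00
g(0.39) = 0.00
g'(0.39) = 0.00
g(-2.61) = 0.00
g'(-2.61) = 0.00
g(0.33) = 0.00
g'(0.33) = 0.00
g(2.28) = 0.00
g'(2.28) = 0.00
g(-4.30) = 0.00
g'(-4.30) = 0.00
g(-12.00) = 0.00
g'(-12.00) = 0.00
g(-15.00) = 0.00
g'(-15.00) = 0.00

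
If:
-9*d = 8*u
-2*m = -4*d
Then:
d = -8*u/9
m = -16*u/9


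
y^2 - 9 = (y - 3)*(y + 3)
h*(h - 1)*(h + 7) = h^3 + 6*h^2 - 7*h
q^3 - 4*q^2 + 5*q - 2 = (q - 2)*(q - 1)^2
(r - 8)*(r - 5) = r^2 - 13*r + 40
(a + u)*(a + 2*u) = a^2 + 3*a*u + 2*u^2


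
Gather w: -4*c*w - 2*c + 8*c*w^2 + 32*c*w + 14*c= 8*c*w^2 + 28*c*w + 12*c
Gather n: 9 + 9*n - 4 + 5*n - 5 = 14*n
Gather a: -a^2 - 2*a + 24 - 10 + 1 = -a^2 - 2*a + 15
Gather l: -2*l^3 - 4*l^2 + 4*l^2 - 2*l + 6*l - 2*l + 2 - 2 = -2*l^3 + 2*l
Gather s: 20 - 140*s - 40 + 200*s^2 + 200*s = 200*s^2 + 60*s - 20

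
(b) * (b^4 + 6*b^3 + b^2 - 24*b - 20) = b^5 + 6*b^4 + b^3 - 24*b^2 - 20*b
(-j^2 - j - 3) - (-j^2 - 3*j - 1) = 2*j - 2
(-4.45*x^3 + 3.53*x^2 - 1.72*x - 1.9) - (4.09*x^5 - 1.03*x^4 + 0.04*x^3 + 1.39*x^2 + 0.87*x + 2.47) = -4.09*x^5 + 1.03*x^4 - 4.49*x^3 + 2.14*x^2 - 2.59*x - 4.37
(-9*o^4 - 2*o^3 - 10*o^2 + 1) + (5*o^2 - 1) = -9*o^4 - 2*o^3 - 5*o^2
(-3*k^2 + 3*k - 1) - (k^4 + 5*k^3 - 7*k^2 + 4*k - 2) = -k^4 - 5*k^3 + 4*k^2 - k + 1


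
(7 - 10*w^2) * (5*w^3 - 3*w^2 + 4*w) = -50*w^5 + 30*w^4 - 5*w^3 - 21*w^2 + 28*w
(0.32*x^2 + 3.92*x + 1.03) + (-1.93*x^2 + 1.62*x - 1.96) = -1.61*x^2 + 5.54*x - 0.93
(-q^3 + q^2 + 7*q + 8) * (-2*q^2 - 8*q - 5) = 2*q^5 + 6*q^4 - 17*q^3 - 77*q^2 - 99*q - 40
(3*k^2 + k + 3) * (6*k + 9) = 18*k^3 + 33*k^2 + 27*k + 27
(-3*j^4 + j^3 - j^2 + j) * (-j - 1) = 3*j^5 + 2*j^4 - j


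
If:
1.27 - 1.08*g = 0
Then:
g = 1.18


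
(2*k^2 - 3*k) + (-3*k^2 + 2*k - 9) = -k^2 - k - 9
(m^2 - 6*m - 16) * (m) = m^3 - 6*m^2 - 16*m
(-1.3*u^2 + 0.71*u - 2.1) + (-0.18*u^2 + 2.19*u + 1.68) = -1.48*u^2 + 2.9*u - 0.42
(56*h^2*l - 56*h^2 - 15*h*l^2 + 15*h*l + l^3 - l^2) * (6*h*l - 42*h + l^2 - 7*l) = 336*h^3*l^2 - 2688*h^3*l + 2352*h^3 - 34*h^2*l^3 + 272*h^2*l^2 - 238*h^2*l - 9*h*l^4 + 72*h*l^3 - 63*h*l^2 + l^5 - 8*l^4 + 7*l^3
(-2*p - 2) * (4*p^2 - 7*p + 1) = -8*p^3 + 6*p^2 + 12*p - 2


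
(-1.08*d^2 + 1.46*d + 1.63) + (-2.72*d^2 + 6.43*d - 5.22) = -3.8*d^2 + 7.89*d - 3.59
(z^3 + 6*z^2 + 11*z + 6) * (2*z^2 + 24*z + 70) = 2*z^5 + 36*z^4 + 236*z^3 + 696*z^2 + 914*z + 420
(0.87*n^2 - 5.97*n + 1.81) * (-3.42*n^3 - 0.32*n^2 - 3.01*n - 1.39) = -2.9754*n^5 + 20.139*n^4 - 6.8985*n^3 + 16.1812*n^2 + 2.8502*n - 2.5159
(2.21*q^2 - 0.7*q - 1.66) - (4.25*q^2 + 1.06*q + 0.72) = -2.04*q^2 - 1.76*q - 2.38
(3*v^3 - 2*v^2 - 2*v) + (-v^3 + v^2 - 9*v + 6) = 2*v^3 - v^2 - 11*v + 6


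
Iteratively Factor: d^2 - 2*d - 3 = (d - 3)*(d + 1)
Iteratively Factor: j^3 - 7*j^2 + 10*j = (j - 5)*(j^2 - 2*j) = (j - 5)*(j - 2)*(j)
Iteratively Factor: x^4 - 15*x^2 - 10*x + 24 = (x + 2)*(x^3 - 2*x^2 - 11*x + 12) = (x - 4)*(x + 2)*(x^2 + 2*x - 3) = (x - 4)*(x + 2)*(x + 3)*(x - 1)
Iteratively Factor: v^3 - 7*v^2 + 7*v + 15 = (v + 1)*(v^2 - 8*v + 15) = (v - 5)*(v + 1)*(v - 3)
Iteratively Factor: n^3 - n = (n - 1)*(n^2 + n) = (n - 1)*(n + 1)*(n)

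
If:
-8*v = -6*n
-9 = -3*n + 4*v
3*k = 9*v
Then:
No Solution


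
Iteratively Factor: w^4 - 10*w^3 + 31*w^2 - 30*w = (w)*(w^3 - 10*w^2 + 31*w - 30) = w*(w - 3)*(w^2 - 7*w + 10) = w*(w - 5)*(w - 3)*(w - 2)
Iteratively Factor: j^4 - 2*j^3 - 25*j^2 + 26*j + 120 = (j - 5)*(j^3 + 3*j^2 - 10*j - 24) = (j - 5)*(j + 2)*(j^2 + j - 12) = (j - 5)*(j + 2)*(j + 4)*(j - 3)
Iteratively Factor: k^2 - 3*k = (k)*(k - 3)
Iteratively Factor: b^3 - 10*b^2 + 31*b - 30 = (b - 5)*(b^2 - 5*b + 6) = (b - 5)*(b - 3)*(b - 2)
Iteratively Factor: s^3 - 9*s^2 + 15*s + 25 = (s - 5)*(s^2 - 4*s - 5) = (s - 5)^2*(s + 1)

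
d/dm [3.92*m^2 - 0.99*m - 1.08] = 7.84*m - 0.99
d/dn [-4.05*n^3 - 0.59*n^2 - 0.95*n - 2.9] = -12.15*n^2 - 1.18*n - 0.95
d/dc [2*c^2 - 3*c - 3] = 4*c - 3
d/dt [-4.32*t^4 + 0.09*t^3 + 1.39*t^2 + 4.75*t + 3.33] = -17.28*t^3 + 0.27*t^2 + 2.78*t + 4.75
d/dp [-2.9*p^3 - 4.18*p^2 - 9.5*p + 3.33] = -8.7*p^2 - 8.36*p - 9.5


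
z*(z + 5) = z^2 + 5*z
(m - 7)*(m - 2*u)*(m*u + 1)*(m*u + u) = m^4*u^2 - 2*m^3*u^3 - 6*m^3*u^2 + m^3*u + 12*m^2*u^3 - 9*m^2*u^2 - 6*m^2*u + 14*m*u^3 + 12*m*u^2 - 7*m*u + 14*u^2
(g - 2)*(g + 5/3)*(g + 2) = g^3 + 5*g^2/3 - 4*g - 20/3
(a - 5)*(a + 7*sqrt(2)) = a^2 - 5*a + 7*sqrt(2)*a - 35*sqrt(2)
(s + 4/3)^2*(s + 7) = s^3 + 29*s^2/3 + 184*s/9 + 112/9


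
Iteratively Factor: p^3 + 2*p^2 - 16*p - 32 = (p + 2)*(p^2 - 16) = (p - 4)*(p + 2)*(p + 4)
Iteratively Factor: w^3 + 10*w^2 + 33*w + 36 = (w + 3)*(w^2 + 7*w + 12) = (w + 3)^2*(w + 4)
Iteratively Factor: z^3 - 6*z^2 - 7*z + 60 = (z + 3)*(z^2 - 9*z + 20) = (z - 4)*(z + 3)*(z - 5)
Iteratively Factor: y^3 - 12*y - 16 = (y + 2)*(y^2 - 2*y - 8) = (y + 2)^2*(y - 4)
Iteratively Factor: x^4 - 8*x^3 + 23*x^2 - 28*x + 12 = (x - 1)*(x^3 - 7*x^2 + 16*x - 12) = (x - 2)*(x - 1)*(x^2 - 5*x + 6) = (x - 3)*(x - 2)*(x - 1)*(x - 2)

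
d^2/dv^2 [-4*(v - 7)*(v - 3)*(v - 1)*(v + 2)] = -48*v^2 + 216*v - 72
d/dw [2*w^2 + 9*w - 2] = 4*w + 9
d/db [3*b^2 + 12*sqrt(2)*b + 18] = 6*b + 12*sqrt(2)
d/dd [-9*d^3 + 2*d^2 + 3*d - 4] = -27*d^2 + 4*d + 3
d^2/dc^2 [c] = 0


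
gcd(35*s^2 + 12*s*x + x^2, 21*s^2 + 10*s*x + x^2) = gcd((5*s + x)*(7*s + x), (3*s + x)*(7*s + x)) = 7*s + x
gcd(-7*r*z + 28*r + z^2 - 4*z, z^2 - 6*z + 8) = z - 4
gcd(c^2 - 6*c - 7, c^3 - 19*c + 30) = 1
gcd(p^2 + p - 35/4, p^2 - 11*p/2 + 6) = 1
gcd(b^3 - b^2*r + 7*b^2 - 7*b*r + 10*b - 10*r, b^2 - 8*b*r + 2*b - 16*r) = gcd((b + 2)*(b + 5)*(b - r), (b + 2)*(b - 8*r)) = b + 2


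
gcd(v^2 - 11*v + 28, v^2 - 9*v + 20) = v - 4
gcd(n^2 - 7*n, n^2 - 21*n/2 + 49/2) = n - 7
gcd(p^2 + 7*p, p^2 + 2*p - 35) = p + 7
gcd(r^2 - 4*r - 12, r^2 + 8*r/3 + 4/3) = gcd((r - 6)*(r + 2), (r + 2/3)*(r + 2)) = r + 2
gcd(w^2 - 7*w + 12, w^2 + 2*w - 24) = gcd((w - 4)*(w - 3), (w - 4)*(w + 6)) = w - 4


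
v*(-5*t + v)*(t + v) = -5*t^2*v - 4*t*v^2 + v^3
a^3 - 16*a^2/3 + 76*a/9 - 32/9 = (a - 8/3)*(a - 2)*(a - 2/3)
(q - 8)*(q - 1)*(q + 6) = q^3 - 3*q^2 - 46*q + 48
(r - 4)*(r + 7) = r^2 + 3*r - 28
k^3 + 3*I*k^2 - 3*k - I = (k + I)^3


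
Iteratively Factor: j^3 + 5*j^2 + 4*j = (j)*(j^2 + 5*j + 4) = j*(j + 4)*(j + 1)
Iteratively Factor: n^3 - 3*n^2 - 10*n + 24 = (n + 3)*(n^2 - 6*n + 8) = (n - 4)*(n + 3)*(n - 2)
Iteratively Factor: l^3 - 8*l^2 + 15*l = (l - 3)*(l^2 - 5*l) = l*(l - 3)*(l - 5)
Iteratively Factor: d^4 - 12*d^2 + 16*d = (d + 4)*(d^3 - 4*d^2 + 4*d) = (d - 2)*(d + 4)*(d^2 - 2*d) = d*(d - 2)*(d + 4)*(d - 2)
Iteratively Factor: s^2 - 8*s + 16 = (s - 4)*(s - 4)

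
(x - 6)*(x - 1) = x^2 - 7*x + 6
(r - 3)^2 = r^2 - 6*r + 9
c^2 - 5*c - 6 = (c - 6)*(c + 1)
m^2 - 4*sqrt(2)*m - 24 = (m - 6*sqrt(2))*(m + 2*sqrt(2))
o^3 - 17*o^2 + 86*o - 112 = (o - 8)*(o - 7)*(o - 2)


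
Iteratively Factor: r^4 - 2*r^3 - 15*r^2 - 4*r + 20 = (r - 1)*(r^3 - r^2 - 16*r - 20) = (r - 1)*(r + 2)*(r^2 - 3*r - 10) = (r - 5)*(r - 1)*(r + 2)*(r + 2)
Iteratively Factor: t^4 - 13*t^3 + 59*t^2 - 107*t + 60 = (t - 4)*(t^3 - 9*t^2 + 23*t - 15) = (t - 4)*(t - 1)*(t^2 - 8*t + 15) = (t - 4)*(t - 3)*(t - 1)*(t - 5)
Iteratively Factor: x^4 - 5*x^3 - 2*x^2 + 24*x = (x + 2)*(x^3 - 7*x^2 + 12*x) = x*(x + 2)*(x^2 - 7*x + 12) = x*(x - 4)*(x + 2)*(x - 3)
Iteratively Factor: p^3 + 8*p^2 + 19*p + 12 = (p + 1)*(p^2 + 7*p + 12) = (p + 1)*(p + 3)*(p + 4)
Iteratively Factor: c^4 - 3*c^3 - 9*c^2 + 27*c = (c - 3)*(c^3 - 9*c) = (c - 3)*(c + 3)*(c^2 - 3*c) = (c - 3)^2*(c + 3)*(c)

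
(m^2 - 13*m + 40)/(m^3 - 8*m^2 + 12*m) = (m^2 - 13*m + 40)/(m*(m^2 - 8*m + 12))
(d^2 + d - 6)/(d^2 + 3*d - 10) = (d + 3)/(d + 5)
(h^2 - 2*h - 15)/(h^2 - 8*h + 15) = (h + 3)/(h - 3)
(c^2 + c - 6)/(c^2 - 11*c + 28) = (c^2 + c - 6)/(c^2 - 11*c + 28)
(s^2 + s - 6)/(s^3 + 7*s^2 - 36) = 1/(s + 6)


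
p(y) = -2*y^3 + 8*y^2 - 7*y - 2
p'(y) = -6*y^2 + 16*y - 7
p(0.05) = -2.33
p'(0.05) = -6.22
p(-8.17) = 1679.86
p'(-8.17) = -538.21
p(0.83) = -3.44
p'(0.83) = 2.15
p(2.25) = -0.03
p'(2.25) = -1.38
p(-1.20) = 21.38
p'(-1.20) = -34.84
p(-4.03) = 287.04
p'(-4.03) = -168.93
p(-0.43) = 2.65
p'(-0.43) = -14.99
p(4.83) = -74.54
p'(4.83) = -69.69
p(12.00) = -2390.00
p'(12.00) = -679.00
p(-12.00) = 4690.00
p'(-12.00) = -1063.00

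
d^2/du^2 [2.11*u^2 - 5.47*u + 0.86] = 4.22000000000000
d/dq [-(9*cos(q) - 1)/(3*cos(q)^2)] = (2 - 9*cos(q))*sin(q)/(3*cos(q)^3)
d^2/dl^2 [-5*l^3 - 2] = -30*l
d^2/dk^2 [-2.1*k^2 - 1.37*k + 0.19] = -4.20000000000000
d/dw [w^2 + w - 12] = 2*w + 1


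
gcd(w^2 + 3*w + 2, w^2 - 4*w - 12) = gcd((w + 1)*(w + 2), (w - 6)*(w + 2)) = w + 2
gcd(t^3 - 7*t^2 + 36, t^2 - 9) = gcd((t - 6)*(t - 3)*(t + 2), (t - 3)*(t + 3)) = t - 3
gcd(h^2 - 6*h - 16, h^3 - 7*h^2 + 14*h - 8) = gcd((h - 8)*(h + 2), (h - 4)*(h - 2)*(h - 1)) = 1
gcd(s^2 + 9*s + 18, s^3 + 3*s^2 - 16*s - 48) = s + 3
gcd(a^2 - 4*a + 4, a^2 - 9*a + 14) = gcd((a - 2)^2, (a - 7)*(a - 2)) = a - 2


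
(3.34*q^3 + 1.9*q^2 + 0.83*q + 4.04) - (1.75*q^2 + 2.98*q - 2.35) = 3.34*q^3 + 0.15*q^2 - 2.15*q + 6.39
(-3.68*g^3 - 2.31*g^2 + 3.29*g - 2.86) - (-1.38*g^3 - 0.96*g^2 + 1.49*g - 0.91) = -2.3*g^3 - 1.35*g^2 + 1.8*g - 1.95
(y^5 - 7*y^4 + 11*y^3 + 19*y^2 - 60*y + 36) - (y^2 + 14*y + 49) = y^5 - 7*y^4 + 11*y^3 + 18*y^2 - 74*y - 13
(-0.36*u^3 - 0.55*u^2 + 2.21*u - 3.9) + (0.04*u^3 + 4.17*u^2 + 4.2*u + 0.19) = -0.32*u^3 + 3.62*u^2 + 6.41*u - 3.71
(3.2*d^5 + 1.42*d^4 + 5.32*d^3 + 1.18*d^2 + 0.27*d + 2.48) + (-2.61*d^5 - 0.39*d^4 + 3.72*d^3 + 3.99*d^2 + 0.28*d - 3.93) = 0.59*d^5 + 1.03*d^4 + 9.04*d^3 + 5.17*d^2 + 0.55*d - 1.45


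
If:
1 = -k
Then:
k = -1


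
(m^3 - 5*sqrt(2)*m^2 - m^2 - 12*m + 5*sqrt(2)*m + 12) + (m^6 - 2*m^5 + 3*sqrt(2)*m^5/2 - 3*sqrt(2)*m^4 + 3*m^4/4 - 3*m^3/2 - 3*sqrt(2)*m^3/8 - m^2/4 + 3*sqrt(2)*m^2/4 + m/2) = m^6 - 2*m^5 + 3*sqrt(2)*m^5/2 - 3*sqrt(2)*m^4 + 3*m^4/4 - 3*sqrt(2)*m^3/8 - m^3/2 - 17*sqrt(2)*m^2/4 - 5*m^2/4 - 23*m/2 + 5*sqrt(2)*m + 12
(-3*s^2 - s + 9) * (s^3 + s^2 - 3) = -3*s^5 - 4*s^4 + 8*s^3 + 18*s^2 + 3*s - 27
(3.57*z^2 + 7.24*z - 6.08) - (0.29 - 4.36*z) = 3.57*z^2 + 11.6*z - 6.37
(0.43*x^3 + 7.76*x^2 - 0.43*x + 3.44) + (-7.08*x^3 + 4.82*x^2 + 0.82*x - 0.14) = -6.65*x^3 + 12.58*x^2 + 0.39*x + 3.3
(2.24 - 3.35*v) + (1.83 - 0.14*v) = 4.07 - 3.49*v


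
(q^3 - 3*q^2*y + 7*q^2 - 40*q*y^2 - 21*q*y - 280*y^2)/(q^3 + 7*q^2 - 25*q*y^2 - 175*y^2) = (-q + 8*y)/(-q + 5*y)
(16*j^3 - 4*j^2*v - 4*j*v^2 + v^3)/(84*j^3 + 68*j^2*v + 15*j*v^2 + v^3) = (8*j^2 - 6*j*v + v^2)/(42*j^2 + 13*j*v + v^2)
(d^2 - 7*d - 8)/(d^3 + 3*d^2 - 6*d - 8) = (d - 8)/(d^2 + 2*d - 8)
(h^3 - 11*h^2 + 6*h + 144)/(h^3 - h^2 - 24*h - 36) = (h - 8)/(h + 2)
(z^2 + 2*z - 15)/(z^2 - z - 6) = (z + 5)/(z + 2)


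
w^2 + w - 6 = (w - 2)*(w + 3)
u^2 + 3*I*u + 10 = (u - 2*I)*(u + 5*I)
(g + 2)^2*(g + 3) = g^3 + 7*g^2 + 16*g + 12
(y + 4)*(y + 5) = y^2 + 9*y + 20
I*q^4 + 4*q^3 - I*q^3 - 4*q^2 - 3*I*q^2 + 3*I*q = q*(q - 3*I)*(q - I)*(I*q - I)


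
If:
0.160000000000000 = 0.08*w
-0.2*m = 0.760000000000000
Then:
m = -3.80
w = 2.00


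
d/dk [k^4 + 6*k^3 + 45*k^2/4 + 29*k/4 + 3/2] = 4*k^3 + 18*k^2 + 45*k/2 + 29/4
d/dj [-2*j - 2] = -2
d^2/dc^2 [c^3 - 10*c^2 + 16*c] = 6*c - 20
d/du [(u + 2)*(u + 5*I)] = 2*u + 2 + 5*I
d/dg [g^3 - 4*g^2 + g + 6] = 3*g^2 - 8*g + 1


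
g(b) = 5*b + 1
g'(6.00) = 5.00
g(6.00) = 31.00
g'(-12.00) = 5.00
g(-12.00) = -59.00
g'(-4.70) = 5.00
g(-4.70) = -22.50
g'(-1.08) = 5.00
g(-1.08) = -4.40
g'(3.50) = 5.00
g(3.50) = 18.50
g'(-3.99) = 5.00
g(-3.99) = -18.95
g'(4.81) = 5.00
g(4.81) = 25.05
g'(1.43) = 5.00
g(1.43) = 8.15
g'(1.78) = 5.00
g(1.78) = 9.90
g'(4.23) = 5.00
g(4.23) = 22.15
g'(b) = 5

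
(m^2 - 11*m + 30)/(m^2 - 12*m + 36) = (m - 5)/(m - 6)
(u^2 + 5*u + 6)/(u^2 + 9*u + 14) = (u + 3)/(u + 7)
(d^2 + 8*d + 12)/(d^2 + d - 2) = (d + 6)/(d - 1)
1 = 1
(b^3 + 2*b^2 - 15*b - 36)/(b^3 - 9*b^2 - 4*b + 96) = (b + 3)/(b - 8)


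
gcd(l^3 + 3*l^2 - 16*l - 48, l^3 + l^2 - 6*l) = l + 3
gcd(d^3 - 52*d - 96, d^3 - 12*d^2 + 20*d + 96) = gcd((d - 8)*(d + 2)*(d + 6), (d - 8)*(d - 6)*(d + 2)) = d^2 - 6*d - 16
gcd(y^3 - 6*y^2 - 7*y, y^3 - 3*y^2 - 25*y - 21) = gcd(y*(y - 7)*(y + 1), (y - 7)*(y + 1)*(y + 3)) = y^2 - 6*y - 7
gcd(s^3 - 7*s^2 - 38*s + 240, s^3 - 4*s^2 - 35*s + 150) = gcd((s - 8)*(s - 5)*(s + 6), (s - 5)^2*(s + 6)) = s^2 + s - 30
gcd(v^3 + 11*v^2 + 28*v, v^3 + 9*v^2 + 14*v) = v^2 + 7*v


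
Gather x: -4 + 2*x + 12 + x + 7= 3*x + 15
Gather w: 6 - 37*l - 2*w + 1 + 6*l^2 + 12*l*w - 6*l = 6*l^2 - 43*l + w*(12*l - 2) + 7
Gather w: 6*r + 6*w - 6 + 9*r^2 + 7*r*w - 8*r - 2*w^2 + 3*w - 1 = 9*r^2 - 2*r - 2*w^2 + w*(7*r + 9) - 7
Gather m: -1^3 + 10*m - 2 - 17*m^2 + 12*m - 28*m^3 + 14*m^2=-28*m^3 - 3*m^2 + 22*m - 3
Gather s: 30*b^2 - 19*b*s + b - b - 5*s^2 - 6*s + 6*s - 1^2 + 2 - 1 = 30*b^2 - 19*b*s - 5*s^2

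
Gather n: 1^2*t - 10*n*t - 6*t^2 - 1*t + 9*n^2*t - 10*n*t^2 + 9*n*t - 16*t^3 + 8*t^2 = 9*n^2*t + n*(-10*t^2 - t) - 16*t^3 + 2*t^2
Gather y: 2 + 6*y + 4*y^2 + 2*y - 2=4*y^2 + 8*y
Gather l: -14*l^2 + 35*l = -14*l^2 + 35*l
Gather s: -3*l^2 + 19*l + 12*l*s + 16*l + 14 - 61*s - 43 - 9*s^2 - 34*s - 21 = -3*l^2 + 35*l - 9*s^2 + s*(12*l - 95) - 50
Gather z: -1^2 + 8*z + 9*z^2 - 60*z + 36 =9*z^2 - 52*z + 35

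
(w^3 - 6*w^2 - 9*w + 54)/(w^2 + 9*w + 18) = (w^2 - 9*w + 18)/(w + 6)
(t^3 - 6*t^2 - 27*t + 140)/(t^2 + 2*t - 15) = (t^2 - 11*t + 28)/(t - 3)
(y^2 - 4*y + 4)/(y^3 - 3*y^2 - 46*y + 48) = (y^2 - 4*y + 4)/(y^3 - 3*y^2 - 46*y + 48)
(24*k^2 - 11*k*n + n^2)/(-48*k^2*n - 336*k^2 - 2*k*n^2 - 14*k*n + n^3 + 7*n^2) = (-3*k + n)/(6*k*n + 42*k + n^2 + 7*n)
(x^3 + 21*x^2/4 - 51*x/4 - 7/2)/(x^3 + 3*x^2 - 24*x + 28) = (x + 1/4)/(x - 2)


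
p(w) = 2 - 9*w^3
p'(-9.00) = -2187.00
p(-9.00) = 6563.00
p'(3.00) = -243.00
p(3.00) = -241.00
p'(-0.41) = -4.54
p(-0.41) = 2.62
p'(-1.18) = -37.59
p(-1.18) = 16.79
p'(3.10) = -259.47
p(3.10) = -266.12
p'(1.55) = -64.87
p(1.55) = -31.51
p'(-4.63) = -578.80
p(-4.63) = 895.28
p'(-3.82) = -393.99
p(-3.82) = 503.69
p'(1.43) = -55.21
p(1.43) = -24.32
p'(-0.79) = -16.85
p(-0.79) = 6.44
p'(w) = -27*w^2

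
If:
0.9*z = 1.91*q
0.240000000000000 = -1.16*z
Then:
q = -0.10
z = -0.21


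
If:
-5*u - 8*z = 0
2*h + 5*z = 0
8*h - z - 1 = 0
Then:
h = 5/42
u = 8/105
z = -1/21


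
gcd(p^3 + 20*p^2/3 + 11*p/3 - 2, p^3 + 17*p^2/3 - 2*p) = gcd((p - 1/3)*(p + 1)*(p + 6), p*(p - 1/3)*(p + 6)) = p^2 + 17*p/3 - 2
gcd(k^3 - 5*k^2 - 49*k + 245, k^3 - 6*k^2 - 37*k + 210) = k^2 - 12*k + 35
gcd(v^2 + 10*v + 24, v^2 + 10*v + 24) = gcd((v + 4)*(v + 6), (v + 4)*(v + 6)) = v^2 + 10*v + 24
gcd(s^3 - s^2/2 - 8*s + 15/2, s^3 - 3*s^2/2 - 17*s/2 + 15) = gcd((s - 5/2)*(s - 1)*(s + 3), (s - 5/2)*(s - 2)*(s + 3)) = s^2 + s/2 - 15/2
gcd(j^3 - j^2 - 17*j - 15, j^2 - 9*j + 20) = j - 5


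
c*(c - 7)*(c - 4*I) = c^3 - 7*c^2 - 4*I*c^2 + 28*I*c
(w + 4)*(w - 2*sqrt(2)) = w^2 - 2*sqrt(2)*w + 4*w - 8*sqrt(2)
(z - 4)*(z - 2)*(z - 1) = z^3 - 7*z^2 + 14*z - 8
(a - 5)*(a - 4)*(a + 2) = a^3 - 7*a^2 + 2*a + 40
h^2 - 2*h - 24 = (h - 6)*(h + 4)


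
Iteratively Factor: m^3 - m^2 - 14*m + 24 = (m - 3)*(m^2 + 2*m - 8) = (m - 3)*(m + 4)*(m - 2)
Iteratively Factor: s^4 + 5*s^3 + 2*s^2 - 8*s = (s)*(s^3 + 5*s^2 + 2*s - 8) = s*(s + 2)*(s^2 + 3*s - 4) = s*(s + 2)*(s + 4)*(s - 1)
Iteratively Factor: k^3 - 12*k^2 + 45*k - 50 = (k - 5)*(k^2 - 7*k + 10) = (k - 5)*(k - 2)*(k - 5)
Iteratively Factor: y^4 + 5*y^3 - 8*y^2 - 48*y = (y + 4)*(y^3 + y^2 - 12*y) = (y + 4)^2*(y^2 - 3*y) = y*(y + 4)^2*(y - 3)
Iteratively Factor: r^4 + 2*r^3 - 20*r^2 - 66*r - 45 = (r - 5)*(r^3 + 7*r^2 + 15*r + 9) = (r - 5)*(r + 3)*(r^2 + 4*r + 3) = (r - 5)*(r + 3)^2*(r + 1)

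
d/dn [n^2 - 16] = 2*n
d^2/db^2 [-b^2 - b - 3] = -2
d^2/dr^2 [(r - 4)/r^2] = 2*(r - 12)/r^4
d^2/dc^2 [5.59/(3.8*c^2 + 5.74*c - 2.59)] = (-161.4392*c^2 - 243.85816*c + 5.59*(7.6*c + 5.74)*(15.2*c + 11.48) + 110.03356)/(3.8*c^2 + 5.74*c - 2.59)^3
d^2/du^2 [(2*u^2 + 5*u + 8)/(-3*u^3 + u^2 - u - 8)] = 2*(-18*u^6 - 135*u^5 - 369*u^4 + 536*u^3 + 576*u^2 + 480*u - 160)/(27*u^9 - 27*u^8 + 36*u^7 + 197*u^6 - 132*u^5 + 165*u^4 + 529*u^3 - 168*u^2 + 192*u + 512)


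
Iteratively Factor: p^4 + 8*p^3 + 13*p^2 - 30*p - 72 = (p + 3)*(p^3 + 5*p^2 - 2*p - 24) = (p - 2)*(p + 3)*(p^2 + 7*p + 12) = (p - 2)*(p + 3)*(p + 4)*(p + 3)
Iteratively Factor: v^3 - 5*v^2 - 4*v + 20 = (v - 5)*(v^2 - 4) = (v - 5)*(v - 2)*(v + 2)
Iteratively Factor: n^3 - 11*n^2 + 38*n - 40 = (n - 2)*(n^2 - 9*n + 20) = (n - 4)*(n - 2)*(n - 5)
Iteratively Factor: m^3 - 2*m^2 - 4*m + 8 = (m - 2)*(m^2 - 4) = (m - 2)^2*(m + 2)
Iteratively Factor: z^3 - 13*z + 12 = (z - 1)*(z^2 + z - 12) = (z - 1)*(z + 4)*(z - 3)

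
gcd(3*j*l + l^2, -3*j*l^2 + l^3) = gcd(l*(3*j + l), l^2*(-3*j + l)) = l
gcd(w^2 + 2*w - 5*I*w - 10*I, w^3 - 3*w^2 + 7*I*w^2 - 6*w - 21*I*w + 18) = 1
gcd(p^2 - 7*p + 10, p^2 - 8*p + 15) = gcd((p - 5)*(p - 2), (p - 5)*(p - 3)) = p - 5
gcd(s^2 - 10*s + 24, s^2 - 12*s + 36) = s - 6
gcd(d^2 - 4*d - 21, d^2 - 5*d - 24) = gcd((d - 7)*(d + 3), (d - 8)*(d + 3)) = d + 3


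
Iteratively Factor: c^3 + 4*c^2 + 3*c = (c)*(c^2 + 4*c + 3) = c*(c + 3)*(c + 1)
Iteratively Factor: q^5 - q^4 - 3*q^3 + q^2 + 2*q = (q - 2)*(q^4 + q^3 - q^2 - q) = (q - 2)*(q - 1)*(q^3 + 2*q^2 + q) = (q - 2)*(q - 1)*(q + 1)*(q^2 + q) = (q - 2)*(q - 1)*(q + 1)^2*(q)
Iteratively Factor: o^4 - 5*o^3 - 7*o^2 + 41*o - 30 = (o - 5)*(o^3 - 7*o + 6) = (o - 5)*(o + 3)*(o^2 - 3*o + 2) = (o - 5)*(o - 1)*(o + 3)*(o - 2)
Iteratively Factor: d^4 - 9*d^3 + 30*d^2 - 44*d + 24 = (d - 2)*(d^3 - 7*d^2 + 16*d - 12) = (d - 3)*(d - 2)*(d^2 - 4*d + 4) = (d - 3)*(d - 2)^2*(d - 2)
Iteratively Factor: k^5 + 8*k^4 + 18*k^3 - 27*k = (k)*(k^4 + 8*k^3 + 18*k^2 - 27) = k*(k - 1)*(k^3 + 9*k^2 + 27*k + 27) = k*(k - 1)*(k + 3)*(k^2 + 6*k + 9) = k*(k - 1)*(k + 3)^2*(k + 3)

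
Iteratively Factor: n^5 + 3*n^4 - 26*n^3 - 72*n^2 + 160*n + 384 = (n + 4)*(n^4 - n^3 - 22*n^2 + 16*n + 96) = (n - 3)*(n + 4)*(n^3 + 2*n^2 - 16*n - 32) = (n - 4)*(n - 3)*(n + 4)*(n^2 + 6*n + 8) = (n - 4)*(n - 3)*(n + 2)*(n + 4)*(n + 4)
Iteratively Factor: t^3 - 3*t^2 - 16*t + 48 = (t - 4)*(t^2 + t - 12) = (t - 4)*(t + 4)*(t - 3)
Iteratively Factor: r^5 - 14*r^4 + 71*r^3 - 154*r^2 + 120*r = (r - 5)*(r^4 - 9*r^3 + 26*r^2 - 24*r) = (r - 5)*(r - 4)*(r^3 - 5*r^2 + 6*r) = (r - 5)*(r - 4)*(r - 3)*(r^2 - 2*r) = (r - 5)*(r - 4)*(r - 3)*(r - 2)*(r)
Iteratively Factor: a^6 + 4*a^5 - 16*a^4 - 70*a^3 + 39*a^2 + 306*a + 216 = (a + 1)*(a^5 + 3*a^4 - 19*a^3 - 51*a^2 + 90*a + 216) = (a - 3)*(a + 1)*(a^4 + 6*a^3 - a^2 - 54*a - 72) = (a - 3)*(a + 1)*(a + 3)*(a^3 + 3*a^2 - 10*a - 24) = (a - 3)^2*(a + 1)*(a + 3)*(a^2 + 6*a + 8) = (a - 3)^2*(a + 1)*(a + 3)*(a + 4)*(a + 2)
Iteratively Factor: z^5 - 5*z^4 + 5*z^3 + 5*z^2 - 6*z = (z - 3)*(z^4 - 2*z^3 - z^2 + 2*z) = (z - 3)*(z + 1)*(z^3 - 3*z^2 + 2*z) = (z - 3)*(z - 2)*(z + 1)*(z^2 - z) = z*(z - 3)*(z - 2)*(z + 1)*(z - 1)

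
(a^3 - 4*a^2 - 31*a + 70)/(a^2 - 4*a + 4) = (a^2 - 2*a - 35)/(a - 2)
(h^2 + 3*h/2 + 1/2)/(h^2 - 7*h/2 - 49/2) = (2*h^2 + 3*h + 1)/(2*h^2 - 7*h - 49)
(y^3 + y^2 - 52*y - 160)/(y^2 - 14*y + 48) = (y^2 + 9*y + 20)/(y - 6)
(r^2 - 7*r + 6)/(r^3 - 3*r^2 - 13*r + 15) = (r - 6)/(r^2 - 2*r - 15)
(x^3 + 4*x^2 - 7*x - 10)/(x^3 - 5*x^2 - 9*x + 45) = (x^3 + 4*x^2 - 7*x - 10)/(x^3 - 5*x^2 - 9*x + 45)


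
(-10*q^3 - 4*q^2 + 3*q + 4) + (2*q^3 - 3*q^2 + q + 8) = -8*q^3 - 7*q^2 + 4*q + 12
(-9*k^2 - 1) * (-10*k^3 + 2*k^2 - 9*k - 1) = 90*k^5 - 18*k^4 + 91*k^3 + 7*k^2 + 9*k + 1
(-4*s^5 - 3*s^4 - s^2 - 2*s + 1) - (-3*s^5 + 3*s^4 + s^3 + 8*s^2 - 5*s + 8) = -s^5 - 6*s^4 - s^3 - 9*s^2 + 3*s - 7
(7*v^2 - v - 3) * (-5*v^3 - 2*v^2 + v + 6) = -35*v^5 - 9*v^4 + 24*v^3 + 47*v^2 - 9*v - 18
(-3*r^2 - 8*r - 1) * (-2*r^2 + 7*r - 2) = 6*r^4 - 5*r^3 - 48*r^2 + 9*r + 2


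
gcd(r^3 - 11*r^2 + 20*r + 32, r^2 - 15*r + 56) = r - 8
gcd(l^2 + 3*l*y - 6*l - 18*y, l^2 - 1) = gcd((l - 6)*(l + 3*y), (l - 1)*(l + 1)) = 1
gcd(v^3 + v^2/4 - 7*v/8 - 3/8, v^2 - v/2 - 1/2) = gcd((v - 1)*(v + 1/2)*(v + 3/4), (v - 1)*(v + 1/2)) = v^2 - v/2 - 1/2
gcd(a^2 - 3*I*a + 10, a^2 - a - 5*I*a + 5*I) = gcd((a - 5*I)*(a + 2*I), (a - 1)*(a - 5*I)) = a - 5*I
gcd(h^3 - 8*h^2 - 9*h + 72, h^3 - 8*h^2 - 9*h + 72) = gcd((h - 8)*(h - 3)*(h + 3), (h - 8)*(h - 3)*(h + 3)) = h^3 - 8*h^2 - 9*h + 72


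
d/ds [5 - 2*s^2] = -4*s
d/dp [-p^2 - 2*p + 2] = -2*p - 2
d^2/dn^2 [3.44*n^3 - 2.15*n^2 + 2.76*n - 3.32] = 20.64*n - 4.3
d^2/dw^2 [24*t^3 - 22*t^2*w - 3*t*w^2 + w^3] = -6*t + 6*w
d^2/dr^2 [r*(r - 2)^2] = 6*r - 8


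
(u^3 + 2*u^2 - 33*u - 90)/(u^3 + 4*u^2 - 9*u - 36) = (u^2 - u - 30)/(u^2 + u - 12)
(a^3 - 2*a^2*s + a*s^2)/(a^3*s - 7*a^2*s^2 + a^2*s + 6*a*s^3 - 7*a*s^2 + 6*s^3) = a*(-a + s)/(s*(-a^2 + 6*a*s - a + 6*s))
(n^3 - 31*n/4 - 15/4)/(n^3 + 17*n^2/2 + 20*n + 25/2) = (2*n^2 - 5*n - 3)/(2*(n^2 + 6*n + 5))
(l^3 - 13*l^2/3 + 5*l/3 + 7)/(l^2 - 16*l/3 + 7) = l + 1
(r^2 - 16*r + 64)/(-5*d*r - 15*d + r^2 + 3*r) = (-r^2 + 16*r - 64)/(5*d*r + 15*d - r^2 - 3*r)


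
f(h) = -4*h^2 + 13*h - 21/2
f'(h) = 13 - 8*h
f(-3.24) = -94.61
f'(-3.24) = 38.92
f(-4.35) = -142.74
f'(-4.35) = 47.80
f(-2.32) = -62.19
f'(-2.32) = 31.56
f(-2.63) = -72.36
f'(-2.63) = 34.04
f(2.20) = -1.26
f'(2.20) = -4.60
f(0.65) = -3.74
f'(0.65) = 7.80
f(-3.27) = -95.78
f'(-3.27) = 39.16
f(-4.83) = -166.61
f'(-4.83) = 51.64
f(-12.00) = -742.50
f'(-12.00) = 109.00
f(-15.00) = -1105.50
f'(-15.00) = 133.00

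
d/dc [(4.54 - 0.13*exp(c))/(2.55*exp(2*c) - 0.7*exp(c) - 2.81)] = (0.3315*exp(2*c) - 23.154*exp(c) + 3.5433)*exp(c)/(6.5025*exp(4*c) - 3.57*exp(3*c) - 13.841*exp(2*c) + 3.934*exp(c) + 7.8961)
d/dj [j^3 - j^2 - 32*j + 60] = 3*j^2 - 2*j - 32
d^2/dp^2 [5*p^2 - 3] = 10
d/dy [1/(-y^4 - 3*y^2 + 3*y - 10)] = (4*y^3 + 6*y - 3)/(y^4 + 3*y^2 - 3*y + 10)^2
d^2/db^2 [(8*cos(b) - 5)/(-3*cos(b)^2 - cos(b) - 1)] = 2*(648*(1 - cos(2*b))^2*cos(b) - 204*(1 - cos(2*b))^2 - 155*cos(b) - 182*cos(2*b) + 243*cos(3*b) - 144*cos(5*b) + 618)/(2*cos(b) + 3*cos(2*b) + 5)^3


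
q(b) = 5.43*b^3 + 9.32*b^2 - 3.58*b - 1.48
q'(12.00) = 2565.86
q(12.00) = 10680.68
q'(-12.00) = 2118.50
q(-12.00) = -7999.48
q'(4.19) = 360.51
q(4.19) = 546.57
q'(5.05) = 505.99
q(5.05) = 917.44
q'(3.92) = 319.81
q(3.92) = 454.78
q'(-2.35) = 42.58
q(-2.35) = -12.07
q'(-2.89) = 78.61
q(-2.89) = -44.36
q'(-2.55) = 54.81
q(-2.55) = -21.78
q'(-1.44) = 3.36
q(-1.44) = 6.79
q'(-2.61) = 58.74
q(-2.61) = -25.19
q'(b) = 16.29*b^2 + 18.64*b - 3.58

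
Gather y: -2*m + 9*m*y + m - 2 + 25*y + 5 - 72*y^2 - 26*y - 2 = -m - 72*y^2 + y*(9*m - 1) + 1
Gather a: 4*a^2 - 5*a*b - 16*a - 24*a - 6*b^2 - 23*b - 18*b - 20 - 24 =4*a^2 + a*(-5*b - 40) - 6*b^2 - 41*b - 44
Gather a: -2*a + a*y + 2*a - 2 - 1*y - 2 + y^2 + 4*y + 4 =a*y + y^2 + 3*y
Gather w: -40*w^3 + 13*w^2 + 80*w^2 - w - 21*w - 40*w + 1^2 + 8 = -40*w^3 + 93*w^2 - 62*w + 9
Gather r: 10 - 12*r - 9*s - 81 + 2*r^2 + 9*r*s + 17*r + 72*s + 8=2*r^2 + r*(9*s + 5) + 63*s - 63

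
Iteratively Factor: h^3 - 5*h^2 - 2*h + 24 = (h - 4)*(h^2 - h - 6) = (h - 4)*(h + 2)*(h - 3)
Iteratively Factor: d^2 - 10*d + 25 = (d - 5)*(d - 5)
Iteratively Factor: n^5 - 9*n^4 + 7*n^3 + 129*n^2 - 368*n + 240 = (n - 5)*(n^4 - 4*n^3 - 13*n^2 + 64*n - 48) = (n - 5)*(n - 3)*(n^3 - n^2 - 16*n + 16) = (n - 5)*(n - 3)*(n + 4)*(n^2 - 5*n + 4) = (n - 5)*(n - 4)*(n - 3)*(n + 4)*(n - 1)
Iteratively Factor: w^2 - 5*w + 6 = (w - 3)*(w - 2)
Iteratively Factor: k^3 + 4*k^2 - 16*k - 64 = (k + 4)*(k^2 - 16) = (k + 4)^2*(k - 4)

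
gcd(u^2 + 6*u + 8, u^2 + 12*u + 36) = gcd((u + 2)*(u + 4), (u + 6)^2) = 1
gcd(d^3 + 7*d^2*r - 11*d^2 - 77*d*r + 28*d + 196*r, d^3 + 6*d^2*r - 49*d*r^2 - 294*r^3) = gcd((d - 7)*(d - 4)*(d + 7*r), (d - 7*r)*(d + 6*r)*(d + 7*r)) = d + 7*r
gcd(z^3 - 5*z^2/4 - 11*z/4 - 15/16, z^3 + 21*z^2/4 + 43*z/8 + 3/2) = z^2 + 5*z/4 + 3/8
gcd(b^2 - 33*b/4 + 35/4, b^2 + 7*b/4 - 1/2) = 1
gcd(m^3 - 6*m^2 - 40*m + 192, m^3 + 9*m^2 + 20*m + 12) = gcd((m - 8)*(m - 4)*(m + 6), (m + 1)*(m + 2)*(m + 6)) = m + 6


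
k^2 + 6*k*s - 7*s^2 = (k - s)*(k + 7*s)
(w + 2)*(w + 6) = w^2 + 8*w + 12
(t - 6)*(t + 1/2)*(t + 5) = t^3 - t^2/2 - 61*t/2 - 15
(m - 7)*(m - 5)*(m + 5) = m^3 - 7*m^2 - 25*m + 175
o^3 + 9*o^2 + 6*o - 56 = (o - 2)*(o + 4)*(o + 7)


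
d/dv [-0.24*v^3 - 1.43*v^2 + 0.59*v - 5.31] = -0.72*v^2 - 2.86*v + 0.59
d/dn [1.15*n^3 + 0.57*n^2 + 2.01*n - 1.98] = 3.45*n^2 + 1.14*n + 2.01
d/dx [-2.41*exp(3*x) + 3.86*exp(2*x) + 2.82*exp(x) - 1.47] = (-7.23*exp(2*x) + 7.72*exp(x) + 2.82)*exp(x)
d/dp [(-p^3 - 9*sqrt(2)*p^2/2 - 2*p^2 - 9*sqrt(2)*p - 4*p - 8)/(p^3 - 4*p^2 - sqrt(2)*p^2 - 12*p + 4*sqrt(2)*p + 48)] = (12*p^4 + 11*sqrt(2)*p^4 + 20*sqrt(2)*p^3 + 64*p^3 - 332*p^2 + 12*sqrt(2)*p^2 - 896*sqrt(2)*p - 512*p - 800*sqrt(2) - 576)/(2*(p^6 - 8*p^5 - 2*sqrt(2)*p^5 - 6*p^4 + 16*sqrt(2)*p^4 - 8*sqrt(2)*p^3 + 176*p^3 - 192*sqrt(2)*p^2 - 208*p^2 - 1152*p + 384*sqrt(2)*p + 2304))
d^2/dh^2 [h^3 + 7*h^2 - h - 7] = 6*h + 14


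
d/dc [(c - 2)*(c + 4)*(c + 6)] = 3*c^2 + 16*c + 4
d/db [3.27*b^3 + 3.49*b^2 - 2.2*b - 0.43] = 9.81*b^2 + 6.98*b - 2.2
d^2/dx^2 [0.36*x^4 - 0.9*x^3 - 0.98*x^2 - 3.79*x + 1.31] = 4.32*x^2 - 5.4*x - 1.96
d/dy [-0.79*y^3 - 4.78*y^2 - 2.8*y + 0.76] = -2.37*y^2 - 9.56*y - 2.8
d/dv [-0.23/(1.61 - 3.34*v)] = -0.7682/(3.34*v - 1.61)^2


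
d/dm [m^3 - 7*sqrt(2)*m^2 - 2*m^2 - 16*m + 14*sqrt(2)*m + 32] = 3*m^2 - 14*sqrt(2)*m - 4*m - 16 + 14*sqrt(2)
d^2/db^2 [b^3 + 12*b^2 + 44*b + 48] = 6*b + 24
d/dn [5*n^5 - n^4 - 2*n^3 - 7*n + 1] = 25*n^4 - 4*n^3 - 6*n^2 - 7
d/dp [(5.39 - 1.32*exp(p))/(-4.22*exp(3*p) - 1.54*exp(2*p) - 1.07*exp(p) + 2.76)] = (-11.1408*exp(3*p) + 66.2046*exp(2*p) + 16.6012*exp(p) + 2.1241)*exp(p)/(17.8084*exp(6*p) + 12.9976*exp(5*p) + 11.4024*exp(4*p) - 19.9988*exp(3*p) - 7.3559*exp(2*p) - 5.9064*exp(p) + 7.6176)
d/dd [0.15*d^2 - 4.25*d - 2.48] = 0.3*d - 4.25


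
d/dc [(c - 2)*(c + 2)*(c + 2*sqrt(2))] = 3*c^2 + 4*sqrt(2)*c - 4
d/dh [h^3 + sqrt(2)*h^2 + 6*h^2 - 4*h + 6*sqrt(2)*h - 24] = 3*h^2 + 2*sqrt(2)*h + 12*h - 4 + 6*sqrt(2)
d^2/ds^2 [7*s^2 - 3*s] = 14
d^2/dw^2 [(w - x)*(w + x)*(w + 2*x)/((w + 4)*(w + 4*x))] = 2*((w + 4)^2*(w - x)*(w + x)*(w + 2*x) + (w + 4)^2*(w + 4*x)^2*(3*w + 2*x) - (w + 4)^2*(w + 4*x)*((w - x)*(w + x) + (w - x)*(w + 2*x) + (w + x)*(w + 2*x)) + (w + 4)*(w - x)*(w + x)*(w + 2*x)*(w + 4*x) - (w + 4)*(w + 4*x)^2*((w - x)*(w + x) + (w - x)*(w + 2*x) + (w + x)*(w + 2*x)) + (w - x)*(w + x)*(w + 2*x)*(w + 4*x)^2)/((w + 4)^3*(w + 4*x)^3)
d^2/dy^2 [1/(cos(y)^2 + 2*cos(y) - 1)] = (-8*sin(y)^4 + 20*sin(y)^2 + 11*cos(y) - 3*cos(3*y) + 8)/(2*(-sin(y)^2 + 2*cos(y))^3)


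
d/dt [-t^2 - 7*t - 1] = -2*t - 7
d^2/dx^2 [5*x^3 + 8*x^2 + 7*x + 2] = 30*x + 16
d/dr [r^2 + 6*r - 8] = 2*r + 6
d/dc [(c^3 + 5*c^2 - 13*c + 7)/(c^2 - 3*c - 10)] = (c^4 - 6*c^3 - 32*c^2 - 114*c + 151)/(c^4 - 6*c^3 - 11*c^2 + 60*c + 100)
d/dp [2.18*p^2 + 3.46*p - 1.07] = 4.36*p + 3.46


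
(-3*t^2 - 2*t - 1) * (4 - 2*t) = 6*t^3 - 8*t^2 - 6*t - 4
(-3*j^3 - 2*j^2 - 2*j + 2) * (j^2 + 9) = -3*j^5 - 2*j^4 - 29*j^3 - 16*j^2 - 18*j + 18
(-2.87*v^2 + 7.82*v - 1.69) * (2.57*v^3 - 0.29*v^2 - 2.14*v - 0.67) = -7.3759*v^5 + 20.9297*v^4 - 0.469299999999998*v^3 - 14.3218*v^2 - 1.6228*v + 1.1323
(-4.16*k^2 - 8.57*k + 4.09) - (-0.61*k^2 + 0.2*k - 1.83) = -3.55*k^2 - 8.77*k + 5.92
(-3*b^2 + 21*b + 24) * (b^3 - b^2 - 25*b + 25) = -3*b^5 + 24*b^4 + 78*b^3 - 624*b^2 - 75*b + 600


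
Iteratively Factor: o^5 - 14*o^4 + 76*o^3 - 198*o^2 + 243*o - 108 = (o - 3)*(o^4 - 11*o^3 + 43*o^2 - 69*o + 36) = (o - 3)^2*(o^3 - 8*o^2 + 19*o - 12) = (o - 3)^3*(o^2 - 5*o + 4) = (o - 4)*(o - 3)^3*(o - 1)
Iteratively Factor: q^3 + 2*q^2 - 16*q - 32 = (q - 4)*(q^2 + 6*q + 8) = (q - 4)*(q + 4)*(q + 2)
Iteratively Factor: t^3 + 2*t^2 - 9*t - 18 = (t + 3)*(t^2 - t - 6) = (t - 3)*(t + 3)*(t + 2)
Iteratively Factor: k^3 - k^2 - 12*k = (k)*(k^2 - k - 12) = k*(k - 4)*(k + 3)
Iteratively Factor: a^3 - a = (a)*(a^2 - 1) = a*(a - 1)*(a + 1)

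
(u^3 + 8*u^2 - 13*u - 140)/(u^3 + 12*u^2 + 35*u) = (u - 4)/u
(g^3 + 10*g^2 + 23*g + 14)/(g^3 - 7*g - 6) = (g + 7)/(g - 3)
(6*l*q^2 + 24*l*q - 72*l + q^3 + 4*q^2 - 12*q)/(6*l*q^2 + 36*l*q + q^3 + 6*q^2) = (q - 2)/q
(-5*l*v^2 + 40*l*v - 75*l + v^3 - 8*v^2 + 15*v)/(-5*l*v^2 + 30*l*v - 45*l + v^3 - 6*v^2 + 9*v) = (v - 5)/(v - 3)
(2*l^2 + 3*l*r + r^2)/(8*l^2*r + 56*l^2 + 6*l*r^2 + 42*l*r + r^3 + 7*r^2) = (l + r)/(4*l*r + 28*l + r^2 + 7*r)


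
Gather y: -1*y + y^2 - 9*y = y^2 - 10*y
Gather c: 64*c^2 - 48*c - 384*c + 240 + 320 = 64*c^2 - 432*c + 560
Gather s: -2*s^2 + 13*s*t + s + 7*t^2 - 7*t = -2*s^2 + s*(13*t + 1) + 7*t^2 - 7*t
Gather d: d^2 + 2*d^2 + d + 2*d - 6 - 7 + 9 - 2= 3*d^2 + 3*d - 6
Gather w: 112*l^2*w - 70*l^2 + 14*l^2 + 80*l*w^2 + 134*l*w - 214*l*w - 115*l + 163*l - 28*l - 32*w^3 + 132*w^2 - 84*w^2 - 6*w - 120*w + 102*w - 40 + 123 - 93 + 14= -56*l^2 + 20*l - 32*w^3 + w^2*(80*l + 48) + w*(112*l^2 - 80*l - 24) + 4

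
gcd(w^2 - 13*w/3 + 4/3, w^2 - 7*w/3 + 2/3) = w - 1/3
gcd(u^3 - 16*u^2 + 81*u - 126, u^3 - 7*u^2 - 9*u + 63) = u^2 - 10*u + 21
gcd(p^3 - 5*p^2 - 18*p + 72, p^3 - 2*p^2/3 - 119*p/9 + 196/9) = p + 4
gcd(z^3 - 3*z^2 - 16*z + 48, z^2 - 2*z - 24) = z + 4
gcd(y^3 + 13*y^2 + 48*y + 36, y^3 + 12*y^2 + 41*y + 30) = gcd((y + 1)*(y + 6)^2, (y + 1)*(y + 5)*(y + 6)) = y^2 + 7*y + 6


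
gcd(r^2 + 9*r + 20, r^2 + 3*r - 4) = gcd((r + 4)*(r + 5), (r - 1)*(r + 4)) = r + 4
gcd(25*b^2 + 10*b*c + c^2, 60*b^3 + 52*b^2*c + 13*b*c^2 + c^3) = 5*b + c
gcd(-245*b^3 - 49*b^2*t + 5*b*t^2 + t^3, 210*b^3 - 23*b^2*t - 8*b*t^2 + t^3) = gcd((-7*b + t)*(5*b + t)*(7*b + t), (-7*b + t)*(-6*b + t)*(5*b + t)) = -35*b^2 - 2*b*t + t^2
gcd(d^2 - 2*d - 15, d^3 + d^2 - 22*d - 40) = d - 5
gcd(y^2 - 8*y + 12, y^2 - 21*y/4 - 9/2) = y - 6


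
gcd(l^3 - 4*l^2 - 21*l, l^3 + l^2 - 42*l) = l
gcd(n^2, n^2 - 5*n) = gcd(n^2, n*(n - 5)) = n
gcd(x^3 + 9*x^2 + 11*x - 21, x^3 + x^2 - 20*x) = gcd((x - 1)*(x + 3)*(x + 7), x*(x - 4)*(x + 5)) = 1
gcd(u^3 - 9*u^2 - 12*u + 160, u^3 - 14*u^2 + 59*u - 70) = u - 5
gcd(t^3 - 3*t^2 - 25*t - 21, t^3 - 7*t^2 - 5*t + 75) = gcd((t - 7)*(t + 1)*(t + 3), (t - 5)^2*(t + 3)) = t + 3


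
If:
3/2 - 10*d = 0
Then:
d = 3/20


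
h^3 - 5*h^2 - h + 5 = (h - 5)*(h - 1)*(h + 1)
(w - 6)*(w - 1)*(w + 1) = w^3 - 6*w^2 - w + 6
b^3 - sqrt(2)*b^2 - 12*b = b*(b - 3*sqrt(2))*(b + 2*sqrt(2))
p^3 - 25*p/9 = p*(p - 5/3)*(p + 5/3)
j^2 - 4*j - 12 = (j - 6)*(j + 2)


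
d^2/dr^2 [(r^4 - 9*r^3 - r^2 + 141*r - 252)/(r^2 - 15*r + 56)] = 2*(r^3 - 24*r^2 + 192*r - 212)/(r^3 - 24*r^2 + 192*r - 512)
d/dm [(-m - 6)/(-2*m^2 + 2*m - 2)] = (m^2 - m - (m + 6)*(2*m - 1) + 1)/(2*(m^2 - m + 1)^2)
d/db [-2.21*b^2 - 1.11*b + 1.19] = -4.42*b - 1.11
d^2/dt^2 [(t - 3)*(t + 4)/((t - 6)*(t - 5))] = 12*(2*t^3 - 21*t^2 + 51*t + 23)/(t^6 - 33*t^5 + 453*t^4 - 3311*t^3 + 13590*t^2 - 29700*t + 27000)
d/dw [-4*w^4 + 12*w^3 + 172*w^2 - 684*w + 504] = -16*w^3 + 36*w^2 + 344*w - 684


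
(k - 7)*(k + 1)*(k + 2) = k^3 - 4*k^2 - 19*k - 14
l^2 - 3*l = l*(l - 3)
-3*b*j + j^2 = j*(-3*b + j)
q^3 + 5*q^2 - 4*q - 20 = (q - 2)*(q + 2)*(q + 5)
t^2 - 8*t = t*(t - 8)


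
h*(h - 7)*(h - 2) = h^3 - 9*h^2 + 14*h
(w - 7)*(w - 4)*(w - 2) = w^3 - 13*w^2 + 50*w - 56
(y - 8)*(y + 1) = y^2 - 7*y - 8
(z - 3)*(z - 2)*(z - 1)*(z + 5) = z^4 - z^3 - 19*z^2 + 49*z - 30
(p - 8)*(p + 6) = p^2 - 2*p - 48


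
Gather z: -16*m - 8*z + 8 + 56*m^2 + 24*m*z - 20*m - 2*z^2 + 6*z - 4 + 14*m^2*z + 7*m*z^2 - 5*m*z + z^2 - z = 56*m^2 - 36*m + z^2*(7*m - 1) + z*(14*m^2 + 19*m - 3) + 4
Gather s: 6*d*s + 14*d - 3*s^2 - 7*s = 14*d - 3*s^2 + s*(6*d - 7)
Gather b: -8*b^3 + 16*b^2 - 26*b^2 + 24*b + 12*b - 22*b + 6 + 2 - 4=-8*b^3 - 10*b^2 + 14*b + 4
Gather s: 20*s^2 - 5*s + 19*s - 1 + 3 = 20*s^2 + 14*s + 2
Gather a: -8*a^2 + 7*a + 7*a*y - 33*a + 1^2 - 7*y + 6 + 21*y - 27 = -8*a^2 + a*(7*y - 26) + 14*y - 20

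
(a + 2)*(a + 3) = a^2 + 5*a + 6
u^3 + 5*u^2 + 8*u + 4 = (u + 1)*(u + 2)^2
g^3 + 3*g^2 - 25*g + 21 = (g - 3)*(g - 1)*(g + 7)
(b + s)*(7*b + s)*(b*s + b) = 7*b^3*s + 7*b^3 + 8*b^2*s^2 + 8*b^2*s + b*s^3 + b*s^2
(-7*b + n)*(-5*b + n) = 35*b^2 - 12*b*n + n^2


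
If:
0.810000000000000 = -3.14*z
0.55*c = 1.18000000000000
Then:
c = 2.15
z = -0.26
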